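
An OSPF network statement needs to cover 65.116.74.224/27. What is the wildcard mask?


Subnet mask: 255.255.255.224
Wildcard = 255.255.255.255 - subnet mask
255 - 255 = 0
255 - 255 = 0
255 - 255 = 0
255 - 224 = 31
Wildcard: 0.0.0.31


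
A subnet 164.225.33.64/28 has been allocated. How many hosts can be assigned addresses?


Host bits = 32 - 28 = 4
Total addresses = 2^4 = 16
Usable = total - 2 (network and broadcast)
Usable hosts: 14


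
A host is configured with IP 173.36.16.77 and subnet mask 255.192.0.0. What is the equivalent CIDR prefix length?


Binary: 11111111.11000000.00000000.00000000
Count leading 1s
Prefix: /10


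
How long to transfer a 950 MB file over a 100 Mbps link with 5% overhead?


Effective throughput = 100 * (1 - 5/100) = 95 Mbps
File size in Mb = 950 * 8 = 7600 Mb
Time = 7600 / 95
Time = 80 seconds


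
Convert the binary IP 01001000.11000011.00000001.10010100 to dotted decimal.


01001000 = 72
11000011 = 195
00000001 = 1
10010100 = 148
IP: 72.195.1.148


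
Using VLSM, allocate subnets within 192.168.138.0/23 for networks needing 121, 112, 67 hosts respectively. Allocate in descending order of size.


121 hosts -> /25 (126 usable): 192.168.138.0/25
112 hosts -> /25 (126 usable): 192.168.138.128/25
67 hosts -> /25 (126 usable): 192.168.139.0/25
Allocation: 192.168.138.0/25 (121 hosts, 126 usable); 192.168.138.128/25 (112 hosts, 126 usable); 192.168.139.0/25 (67 hosts, 126 usable)


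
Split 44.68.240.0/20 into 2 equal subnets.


New prefix = 20 + 1 = 21
Each subnet has 2048 addresses
  44.68.240.0/21
  44.68.248.0/21
Subnets: 44.68.240.0/21, 44.68.248.0/21


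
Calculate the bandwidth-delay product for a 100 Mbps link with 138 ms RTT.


BDP = bandwidth * RTT
= 100 Mbps * 138 ms
= 100 * 1e6 * 138 / 1000 bits
= 13800000 bits
= 1725000 bytes
= 1684.5703 KB
BDP = 13800000 bits (1725000 bytes)


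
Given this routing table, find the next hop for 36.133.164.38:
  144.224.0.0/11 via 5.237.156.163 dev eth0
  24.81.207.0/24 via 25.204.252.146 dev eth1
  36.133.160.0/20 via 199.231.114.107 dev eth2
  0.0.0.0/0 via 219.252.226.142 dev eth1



Longest prefix match for 36.133.164.38:
  /11 144.224.0.0: no
  /24 24.81.207.0: no
  /20 36.133.160.0: MATCH
  /0 0.0.0.0: MATCH
Selected: next-hop 199.231.114.107 via eth2 (matched /20)


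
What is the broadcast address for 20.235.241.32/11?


Network: 20.224.0.0/11
Host bits = 21
Set all host bits to 1:
Broadcast: 20.255.255.255


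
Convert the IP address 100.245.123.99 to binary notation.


100 = 01100100
245 = 11110101
123 = 01111011
99 = 01100011
Binary: 01100100.11110101.01111011.01100011


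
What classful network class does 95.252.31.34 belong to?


First octet: 95
Binary: 01011111
0xxxxxxx -> Class A (1-126)
Class A, default mask 255.0.0.0 (/8)


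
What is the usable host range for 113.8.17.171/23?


Network: 113.8.16.0
Broadcast: 113.8.17.255
First usable = network + 1
Last usable = broadcast - 1
Range: 113.8.16.1 to 113.8.17.254


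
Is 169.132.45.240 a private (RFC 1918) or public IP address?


RFC 1918 private ranges:
  10.0.0.0/8 (10.0.0.0 - 10.255.255.255)
  172.16.0.0/12 (172.16.0.0 - 172.31.255.255)
  192.168.0.0/16 (192.168.0.0 - 192.168.255.255)
Public (not in any RFC 1918 range)


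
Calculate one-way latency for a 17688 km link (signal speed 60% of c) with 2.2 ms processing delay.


Speed = 0.6 * 3e5 km/s = 180000 km/s
Propagation delay = 17688 / 180000 = 0.0983 s = 98.2667 ms
Processing delay = 2.2 ms
Total one-way latency = 100.4667 ms


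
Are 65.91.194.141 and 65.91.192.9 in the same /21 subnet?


Mask: 255.255.248.0
65.91.194.141 AND mask = 65.91.192.0
65.91.192.9 AND mask = 65.91.192.0
Yes, same subnet (65.91.192.0)


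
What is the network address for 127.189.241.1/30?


IP:   01111111.10111101.11110001.00000001
Mask: 11111111.11111111.11111111.11111100
AND operation:
Net:  01111111.10111101.11110001.00000000
Network: 127.189.241.0/30


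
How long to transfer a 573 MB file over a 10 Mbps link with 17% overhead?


Effective throughput = 10 * (1 - 17/100) = 8.3 Mbps
File size in Mb = 573 * 8 = 4584 Mb
Time = 4584 / 8.3
Time = 552.2892 seconds


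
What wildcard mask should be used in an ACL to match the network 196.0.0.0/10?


Subnet mask: 255.192.0.0
Wildcard = 255.255.255.255 - subnet mask
255 - 255 = 0
255 - 192 = 63
255 - 0 = 255
255 - 0 = 255
Wildcard: 0.63.255.255


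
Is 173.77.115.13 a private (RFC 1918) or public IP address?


RFC 1918 private ranges:
  10.0.0.0/8 (10.0.0.0 - 10.255.255.255)
  172.16.0.0/12 (172.16.0.0 - 172.31.255.255)
  192.168.0.0/16 (192.168.0.0 - 192.168.255.255)
Public (not in any RFC 1918 range)


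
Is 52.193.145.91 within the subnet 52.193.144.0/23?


Subnet network: 52.193.144.0
Test IP AND mask: 52.193.144.0
Yes, 52.193.145.91 is in 52.193.144.0/23


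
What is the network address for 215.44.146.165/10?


IP:   11010111.00101100.10010010.10100101
Mask: 11111111.11000000.00000000.00000000
AND operation:
Net:  11010111.00000000.00000000.00000000
Network: 215.0.0.0/10


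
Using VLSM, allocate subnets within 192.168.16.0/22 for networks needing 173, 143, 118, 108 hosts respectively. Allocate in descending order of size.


173 hosts -> /24 (254 usable): 192.168.16.0/24
143 hosts -> /24 (254 usable): 192.168.17.0/24
118 hosts -> /25 (126 usable): 192.168.18.0/25
108 hosts -> /25 (126 usable): 192.168.18.128/25
Allocation: 192.168.16.0/24 (173 hosts, 254 usable); 192.168.17.0/24 (143 hosts, 254 usable); 192.168.18.0/25 (118 hosts, 126 usable); 192.168.18.128/25 (108 hosts, 126 usable)


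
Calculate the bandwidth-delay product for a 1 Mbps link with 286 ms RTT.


BDP = bandwidth * RTT
= 1 Mbps * 286 ms
= 1 * 1e6 * 286 / 1000 bits
= 286000 bits
= 35750 bytes
= 34.9121 KB
BDP = 286000 bits (35750 bytes)


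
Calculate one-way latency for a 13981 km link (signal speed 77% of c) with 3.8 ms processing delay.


Speed = 0.77 * 3e5 km/s = 231000 km/s
Propagation delay = 13981 / 231000 = 0.0605 s = 60.5238 ms
Processing delay = 3.8 ms
Total one-way latency = 64.3238 ms


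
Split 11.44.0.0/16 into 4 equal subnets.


New prefix = 16 + 2 = 18
Each subnet has 16384 addresses
  11.44.0.0/18
  11.44.64.0/18
  11.44.128.0/18
  11.44.192.0/18
Subnets: 11.44.0.0/18, 11.44.64.0/18, 11.44.128.0/18, 11.44.192.0/18


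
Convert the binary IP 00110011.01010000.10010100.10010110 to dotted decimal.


00110011 = 51
01010000 = 80
10010100 = 148
10010110 = 150
IP: 51.80.148.150


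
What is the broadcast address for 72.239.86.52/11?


Network: 72.224.0.0/11
Host bits = 21
Set all host bits to 1:
Broadcast: 72.255.255.255


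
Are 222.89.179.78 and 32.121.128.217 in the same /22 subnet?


Mask: 255.255.252.0
222.89.179.78 AND mask = 222.89.176.0
32.121.128.217 AND mask = 32.121.128.0
No, different subnets (222.89.176.0 vs 32.121.128.0)


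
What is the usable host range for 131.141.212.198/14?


Network: 131.140.0.0
Broadcast: 131.143.255.255
First usable = network + 1
Last usable = broadcast - 1
Range: 131.140.0.1 to 131.143.255.254


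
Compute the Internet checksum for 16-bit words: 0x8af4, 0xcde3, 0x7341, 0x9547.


Sum all words (with carry folding):
+ 0x8af4 = 0x8af4
+ 0xcde3 = 0x58d8
+ 0x7341 = 0xcc19
+ 0x9547 = 0x6161
One's complement: ~0x6161
Checksum = 0x9e9e


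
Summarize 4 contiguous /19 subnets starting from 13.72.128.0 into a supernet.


Original prefix: /19
Number of subnets: 4 = 2^2
New prefix = 19 - 2 = 17
Supernet: 13.72.128.0/17


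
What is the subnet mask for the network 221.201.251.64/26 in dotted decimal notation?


/26 means 26 network bits, 6 host bits
Binary: 11111111111111111111111111000000
Mask: 255.255.255.192


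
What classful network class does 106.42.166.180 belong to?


First octet: 106
Binary: 01101010
0xxxxxxx -> Class A (1-126)
Class A, default mask 255.0.0.0 (/8)


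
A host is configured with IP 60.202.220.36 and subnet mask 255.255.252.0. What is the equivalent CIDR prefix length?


Binary: 11111111.11111111.11111100.00000000
Count leading 1s
Prefix: /22


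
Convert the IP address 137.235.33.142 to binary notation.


137 = 10001001
235 = 11101011
33 = 00100001
142 = 10001110
Binary: 10001001.11101011.00100001.10001110


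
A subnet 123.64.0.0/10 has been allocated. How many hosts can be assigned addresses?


Host bits = 32 - 10 = 22
Total addresses = 2^22 = 4194304
Usable = total - 2 (network and broadcast)
Usable hosts: 4194302


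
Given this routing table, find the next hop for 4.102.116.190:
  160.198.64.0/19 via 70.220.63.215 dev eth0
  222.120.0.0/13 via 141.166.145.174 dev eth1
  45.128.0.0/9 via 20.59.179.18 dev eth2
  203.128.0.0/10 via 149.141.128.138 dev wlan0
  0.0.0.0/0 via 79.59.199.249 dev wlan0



Longest prefix match for 4.102.116.190:
  /19 160.198.64.0: no
  /13 222.120.0.0: no
  /9 45.128.0.0: no
  /10 203.128.0.0: no
  /0 0.0.0.0: MATCH
Selected: next-hop 79.59.199.249 via wlan0 (matched /0)


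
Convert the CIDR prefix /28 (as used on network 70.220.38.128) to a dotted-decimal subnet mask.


/28 means 28 network bits, 4 host bits
Binary: 11111111111111111111111111110000
Mask: 255.255.255.240


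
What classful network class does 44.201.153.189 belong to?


First octet: 44
Binary: 00101100
0xxxxxxx -> Class A (1-126)
Class A, default mask 255.0.0.0 (/8)


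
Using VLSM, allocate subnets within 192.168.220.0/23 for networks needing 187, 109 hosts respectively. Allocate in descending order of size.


187 hosts -> /24 (254 usable): 192.168.220.0/24
109 hosts -> /25 (126 usable): 192.168.221.0/25
Allocation: 192.168.220.0/24 (187 hosts, 254 usable); 192.168.221.0/25 (109 hosts, 126 usable)


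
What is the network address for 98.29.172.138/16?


IP:   01100010.00011101.10101100.10001010
Mask: 11111111.11111111.00000000.00000000
AND operation:
Net:  01100010.00011101.00000000.00000000
Network: 98.29.0.0/16


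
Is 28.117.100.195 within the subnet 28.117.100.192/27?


Subnet network: 28.117.100.192
Test IP AND mask: 28.117.100.192
Yes, 28.117.100.195 is in 28.117.100.192/27


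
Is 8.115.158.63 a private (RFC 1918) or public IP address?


RFC 1918 private ranges:
  10.0.0.0/8 (10.0.0.0 - 10.255.255.255)
  172.16.0.0/12 (172.16.0.0 - 172.31.255.255)
  192.168.0.0/16 (192.168.0.0 - 192.168.255.255)
Public (not in any RFC 1918 range)


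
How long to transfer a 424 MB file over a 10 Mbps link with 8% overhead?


Effective throughput = 10 * (1 - 8/100) = 9.2 Mbps
File size in Mb = 424 * 8 = 3392 Mb
Time = 3392 / 9.2
Time = 368.6957 seconds


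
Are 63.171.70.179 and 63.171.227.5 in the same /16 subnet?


Mask: 255.255.0.0
63.171.70.179 AND mask = 63.171.0.0
63.171.227.5 AND mask = 63.171.0.0
Yes, same subnet (63.171.0.0)


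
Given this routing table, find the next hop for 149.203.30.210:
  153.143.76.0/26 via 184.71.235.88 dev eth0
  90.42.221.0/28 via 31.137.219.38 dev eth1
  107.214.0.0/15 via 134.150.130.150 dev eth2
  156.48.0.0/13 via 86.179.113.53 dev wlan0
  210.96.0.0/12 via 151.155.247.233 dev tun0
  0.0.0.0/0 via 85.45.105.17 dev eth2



Longest prefix match for 149.203.30.210:
  /26 153.143.76.0: no
  /28 90.42.221.0: no
  /15 107.214.0.0: no
  /13 156.48.0.0: no
  /12 210.96.0.0: no
  /0 0.0.0.0: MATCH
Selected: next-hop 85.45.105.17 via eth2 (matched /0)


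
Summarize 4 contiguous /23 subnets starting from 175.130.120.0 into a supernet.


Original prefix: /23
Number of subnets: 4 = 2^2
New prefix = 23 - 2 = 21
Supernet: 175.130.120.0/21


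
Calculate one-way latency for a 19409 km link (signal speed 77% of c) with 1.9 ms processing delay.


Speed = 0.77 * 3e5 km/s = 231000 km/s
Propagation delay = 19409 / 231000 = 0.084 s = 84.0216 ms
Processing delay = 1.9 ms
Total one-way latency = 85.9216 ms


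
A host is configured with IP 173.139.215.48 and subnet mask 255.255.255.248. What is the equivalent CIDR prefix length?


Binary: 11111111.11111111.11111111.11111000
Count leading 1s
Prefix: /29


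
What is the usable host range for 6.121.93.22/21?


Network: 6.121.88.0
Broadcast: 6.121.95.255
First usable = network + 1
Last usable = broadcast - 1
Range: 6.121.88.1 to 6.121.95.254


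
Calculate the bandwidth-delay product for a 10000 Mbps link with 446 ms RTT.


BDP = bandwidth * RTT
= 10000 Mbps * 446 ms
= 10000 * 1e6 * 446 / 1000 bits
= 4460000000 bits
= 557500000 bytes
= 544433.5938 KB
BDP = 4460000000 bits (557500000 bytes)


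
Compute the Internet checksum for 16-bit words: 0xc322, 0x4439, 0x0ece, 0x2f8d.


Sum all words (with carry folding):
+ 0xc322 = 0xc322
+ 0x4439 = 0x075c
+ 0x0ece = 0x162a
+ 0x2f8d = 0x45b7
One's complement: ~0x45b7
Checksum = 0xba48


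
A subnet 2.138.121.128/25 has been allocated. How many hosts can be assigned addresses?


Host bits = 32 - 25 = 7
Total addresses = 2^7 = 128
Usable = total - 2 (network and broadcast)
Usable hosts: 126


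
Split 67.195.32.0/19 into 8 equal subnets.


New prefix = 19 + 3 = 22
Each subnet has 1024 addresses
  67.195.32.0/22
  67.195.36.0/22
  67.195.40.0/22
  67.195.44.0/22
  67.195.48.0/22
  67.195.52.0/22
  67.195.56.0/22
  67.195.60.0/22
Subnets: 67.195.32.0/22, 67.195.36.0/22, 67.195.40.0/22, 67.195.44.0/22, 67.195.48.0/22, 67.195.52.0/22, 67.195.56.0/22, 67.195.60.0/22


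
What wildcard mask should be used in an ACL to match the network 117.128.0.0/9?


Subnet mask: 255.128.0.0
Wildcard = 255.255.255.255 - subnet mask
255 - 255 = 0
255 - 128 = 127
255 - 0 = 255
255 - 0 = 255
Wildcard: 0.127.255.255


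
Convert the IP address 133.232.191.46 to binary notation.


133 = 10000101
232 = 11101000
191 = 10111111
46 = 00101110
Binary: 10000101.11101000.10111111.00101110


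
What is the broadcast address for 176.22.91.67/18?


Network: 176.22.64.0/18
Host bits = 14
Set all host bits to 1:
Broadcast: 176.22.127.255


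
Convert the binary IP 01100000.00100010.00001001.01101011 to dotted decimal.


01100000 = 96
00100010 = 34
00001001 = 9
01101011 = 107
IP: 96.34.9.107


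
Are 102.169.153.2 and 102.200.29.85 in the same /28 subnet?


Mask: 255.255.255.240
102.169.153.2 AND mask = 102.169.153.0
102.200.29.85 AND mask = 102.200.29.80
No, different subnets (102.169.153.0 vs 102.200.29.80)


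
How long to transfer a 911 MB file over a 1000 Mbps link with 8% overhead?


Effective throughput = 1000 * (1 - 8/100) = 920 Mbps
File size in Mb = 911 * 8 = 7288 Mb
Time = 7288 / 920
Time = 7.9217 seconds


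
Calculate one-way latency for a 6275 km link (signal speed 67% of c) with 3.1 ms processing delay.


Speed = 0.67 * 3e5 km/s = 201000 km/s
Propagation delay = 6275 / 201000 = 0.0312 s = 31.2189 ms
Processing delay = 3.1 ms
Total one-way latency = 34.3189 ms


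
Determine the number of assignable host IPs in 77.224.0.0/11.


Host bits = 32 - 11 = 21
Total addresses = 2^21 = 2097152
Usable = total - 2 (network and broadcast)
Usable hosts: 2097150


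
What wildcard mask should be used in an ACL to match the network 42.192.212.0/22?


Subnet mask: 255.255.252.0
Wildcard = 255.255.255.255 - subnet mask
255 - 255 = 0
255 - 255 = 0
255 - 252 = 3
255 - 0 = 255
Wildcard: 0.0.3.255


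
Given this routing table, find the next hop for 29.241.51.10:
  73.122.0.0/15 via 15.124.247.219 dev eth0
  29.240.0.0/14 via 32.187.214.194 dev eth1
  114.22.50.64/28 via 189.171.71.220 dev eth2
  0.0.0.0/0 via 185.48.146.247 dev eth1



Longest prefix match for 29.241.51.10:
  /15 73.122.0.0: no
  /14 29.240.0.0: MATCH
  /28 114.22.50.64: no
  /0 0.0.0.0: MATCH
Selected: next-hop 32.187.214.194 via eth1 (matched /14)


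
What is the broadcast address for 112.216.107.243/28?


Network: 112.216.107.240/28
Host bits = 4
Set all host bits to 1:
Broadcast: 112.216.107.255


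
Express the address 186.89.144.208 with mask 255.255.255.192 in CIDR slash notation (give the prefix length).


Binary: 11111111.11111111.11111111.11000000
Count leading 1s
Prefix: /26


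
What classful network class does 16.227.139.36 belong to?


First octet: 16
Binary: 00010000
0xxxxxxx -> Class A (1-126)
Class A, default mask 255.0.0.0 (/8)


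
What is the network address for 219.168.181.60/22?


IP:   11011011.10101000.10110101.00111100
Mask: 11111111.11111111.11111100.00000000
AND operation:
Net:  11011011.10101000.10110100.00000000
Network: 219.168.180.0/22


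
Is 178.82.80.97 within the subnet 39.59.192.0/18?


Subnet network: 39.59.192.0
Test IP AND mask: 178.82.64.0
No, 178.82.80.97 is not in 39.59.192.0/18


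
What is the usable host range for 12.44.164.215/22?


Network: 12.44.164.0
Broadcast: 12.44.167.255
First usable = network + 1
Last usable = broadcast - 1
Range: 12.44.164.1 to 12.44.167.254


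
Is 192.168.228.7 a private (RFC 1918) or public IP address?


RFC 1918 private ranges:
  10.0.0.0/8 (10.0.0.0 - 10.255.255.255)
  172.16.0.0/12 (172.16.0.0 - 172.31.255.255)
  192.168.0.0/16 (192.168.0.0 - 192.168.255.255)
Private (in 192.168.0.0/16)


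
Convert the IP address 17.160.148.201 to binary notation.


17 = 00010001
160 = 10100000
148 = 10010100
201 = 11001001
Binary: 00010001.10100000.10010100.11001001


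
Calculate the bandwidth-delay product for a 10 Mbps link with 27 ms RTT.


BDP = bandwidth * RTT
= 10 Mbps * 27 ms
= 10 * 1e6 * 27 / 1000 bits
= 270000 bits
= 33750 bytes
= 32.959 KB
BDP = 270000 bits (33750 bytes)


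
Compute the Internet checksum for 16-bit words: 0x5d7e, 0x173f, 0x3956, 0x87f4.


Sum all words (with carry folding):
+ 0x5d7e = 0x5d7e
+ 0x173f = 0x74bd
+ 0x3956 = 0xae13
+ 0x87f4 = 0x3608
One's complement: ~0x3608
Checksum = 0xc9f7


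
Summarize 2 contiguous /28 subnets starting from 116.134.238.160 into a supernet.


Original prefix: /28
Number of subnets: 2 = 2^1
New prefix = 28 - 1 = 27
Supernet: 116.134.238.160/27


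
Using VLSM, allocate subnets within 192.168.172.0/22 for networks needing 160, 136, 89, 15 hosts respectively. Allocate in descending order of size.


160 hosts -> /24 (254 usable): 192.168.172.0/24
136 hosts -> /24 (254 usable): 192.168.173.0/24
89 hosts -> /25 (126 usable): 192.168.174.0/25
15 hosts -> /27 (30 usable): 192.168.174.128/27
Allocation: 192.168.172.0/24 (160 hosts, 254 usable); 192.168.173.0/24 (136 hosts, 254 usable); 192.168.174.0/25 (89 hosts, 126 usable); 192.168.174.128/27 (15 hosts, 30 usable)


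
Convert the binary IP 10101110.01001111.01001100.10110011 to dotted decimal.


10101110 = 174
01001111 = 79
01001100 = 76
10110011 = 179
IP: 174.79.76.179


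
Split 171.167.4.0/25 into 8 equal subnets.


New prefix = 25 + 3 = 28
Each subnet has 16 addresses
  171.167.4.0/28
  171.167.4.16/28
  171.167.4.32/28
  171.167.4.48/28
  171.167.4.64/28
  171.167.4.80/28
  171.167.4.96/28
  171.167.4.112/28
Subnets: 171.167.4.0/28, 171.167.4.16/28, 171.167.4.32/28, 171.167.4.48/28, 171.167.4.64/28, 171.167.4.80/28, 171.167.4.96/28, 171.167.4.112/28


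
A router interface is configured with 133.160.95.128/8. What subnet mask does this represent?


/8 means 8 network bits, 24 host bits
Binary: 11111111000000000000000000000000
Mask: 255.0.0.0


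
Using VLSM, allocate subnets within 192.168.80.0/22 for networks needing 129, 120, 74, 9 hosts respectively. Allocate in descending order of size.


129 hosts -> /24 (254 usable): 192.168.80.0/24
120 hosts -> /25 (126 usable): 192.168.81.0/25
74 hosts -> /25 (126 usable): 192.168.81.128/25
9 hosts -> /28 (14 usable): 192.168.82.0/28
Allocation: 192.168.80.0/24 (129 hosts, 254 usable); 192.168.81.0/25 (120 hosts, 126 usable); 192.168.81.128/25 (74 hosts, 126 usable); 192.168.82.0/28 (9 hosts, 14 usable)


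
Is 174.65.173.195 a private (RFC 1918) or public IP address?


RFC 1918 private ranges:
  10.0.0.0/8 (10.0.0.0 - 10.255.255.255)
  172.16.0.0/12 (172.16.0.0 - 172.31.255.255)
  192.168.0.0/16 (192.168.0.0 - 192.168.255.255)
Public (not in any RFC 1918 range)


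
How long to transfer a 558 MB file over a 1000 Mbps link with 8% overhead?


Effective throughput = 1000 * (1 - 8/100) = 920 Mbps
File size in Mb = 558 * 8 = 4464 Mb
Time = 4464 / 920
Time = 4.8522 seconds


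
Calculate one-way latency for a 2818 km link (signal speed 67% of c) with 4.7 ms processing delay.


Speed = 0.67 * 3e5 km/s = 201000 km/s
Propagation delay = 2818 / 201000 = 0.014 s = 14.0199 ms
Processing delay = 4.7 ms
Total one-way latency = 18.7199 ms


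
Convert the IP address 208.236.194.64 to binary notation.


208 = 11010000
236 = 11101100
194 = 11000010
64 = 01000000
Binary: 11010000.11101100.11000010.01000000


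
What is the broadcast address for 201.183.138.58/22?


Network: 201.183.136.0/22
Host bits = 10
Set all host bits to 1:
Broadcast: 201.183.139.255


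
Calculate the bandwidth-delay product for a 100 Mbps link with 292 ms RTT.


BDP = bandwidth * RTT
= 100 Mbps * 292 ms
= 100 * 1e6 * 292 / 1000 bits
= 29200000 bits
= 3650000 bytes
= 3564.4531 KB
BDP = 29200000 bits (3650000 bytes)


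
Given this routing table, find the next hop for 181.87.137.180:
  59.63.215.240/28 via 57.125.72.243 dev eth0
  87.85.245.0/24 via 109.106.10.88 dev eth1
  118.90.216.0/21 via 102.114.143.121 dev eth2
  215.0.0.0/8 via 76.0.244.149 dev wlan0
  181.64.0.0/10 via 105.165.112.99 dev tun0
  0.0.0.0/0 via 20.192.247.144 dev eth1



Longest prefix match for 181.87.137.180:
  /28 59.63.215.240: no
  /24 87.85.245.0: no
  /21 118.90.216.0: no
  /8 215.0.0.0: no
  /10 181.64.0.0: MATCH
  /0 0.0.0.0: MATCH
Selected: next-hop 105.165.112.99 via tun0 (matched /10)


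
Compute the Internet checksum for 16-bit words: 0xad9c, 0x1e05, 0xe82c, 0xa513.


Sum all words (with carry folding):
+ 0xad9c = 0xad9c
+ 0x1e05 = 0xcba1
+ 0xe82c = 0xb3ce
+ 0xa513 = 0x58e2
One's complement: ~0x58e2
Checksum = 0xa71d


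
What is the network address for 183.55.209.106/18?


IP:   10110111.00110111.11010001.01101010
Mask: 11111111.11111111.11000000.00000000
AND operation:
Net:  10110111.00110111.11000000.00000000
Network: 183.55.192.0/18


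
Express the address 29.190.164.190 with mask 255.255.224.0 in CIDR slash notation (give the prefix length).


Binary: 11111111.11111111.11100000.00000000
Count leading 1s
Prefix: /19


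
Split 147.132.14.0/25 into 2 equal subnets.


New prefix = 25 + 1 = 26
Each subnet has 64 addresses
  147.132.14.0/26
  147.132.14.64/26
Subnets: 147.132.14.0/26, 147.132.14.64/26


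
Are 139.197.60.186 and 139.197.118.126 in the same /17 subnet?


Mask: 255.255.128.0
139.197.60.186 AND mask = 139.197.0.0
139.197.118.126 AND mask = 139.197.0.0
Yes, same subnet (139.197.0.0)


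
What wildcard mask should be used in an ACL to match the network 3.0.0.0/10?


Subnet mask: 255.192.0.0
Wildcard = 255.255.255.255 - subnet mask
255 - 255 = 0
255 - 192 = 63
255 - 0 = 255
255 - 0 = 255
Wildcard: 0.63.255.255


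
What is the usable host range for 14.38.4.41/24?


Network: 14.38.4.0
Broadcast: 14.38.4.255
First usable = network + 1
Last usable = broadcast - 1
Range: 14.38.4.1 to 14.38.4.254


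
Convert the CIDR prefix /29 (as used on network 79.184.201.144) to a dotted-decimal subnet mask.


/29 means 29 network bits, 3 host bits
Binary: 11111111111111111111111111111000
Mask: 255.255.255.248


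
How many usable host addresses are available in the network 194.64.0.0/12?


Host bits = 32 - 12 = 20
Total addresses = 2^20 = 1048576
Usable = total - 2 (network and broadcast)
Usable hosts: 1048574


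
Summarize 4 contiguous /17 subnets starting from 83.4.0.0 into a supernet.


Original prefix: /17
Number of subnets: 4 = 2^2
New prefix = 17 - 2 = 15
Supernet: 83.4.0.0/15


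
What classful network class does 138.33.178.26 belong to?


First octet: 138
Binary: 10001010
10xxxxxx -> Class B (128-191)
Class B, default mask 255.255.0.0 (/16)


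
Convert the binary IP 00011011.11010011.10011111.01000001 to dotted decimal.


00011011 = 27
11010011 = 211
10011111 = 159
01000001 = 65
IP: 27.211.159.65


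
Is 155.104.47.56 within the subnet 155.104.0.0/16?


Subnet network: 155.104.0.0
Test IP AND mask: 155.104.0.0
Yes, 155.104.47.56 is in 155.104.0.0/16


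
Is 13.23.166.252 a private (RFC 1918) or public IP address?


RFC 1918 private ranges:
  10.0.0.0/8 (10.0.0.0 - 10.255.255.255)
  172.16.0.0/12 (172.16.0.0 - 172.31.255.255)
  192.168.0.0/16 (192.168.0.0 - 192.168.255.255)
Public (not in any RFC 1918 range)


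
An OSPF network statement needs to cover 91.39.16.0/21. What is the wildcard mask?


Subnet mask: 255.255.248.0
Wildcard = 255.255.255.255 - subnet mask
255 - 255 = 0
255 - 255 = 0
255 - 248 = 7
255 - 0 = 255
Wildcard: 0.0.7.255


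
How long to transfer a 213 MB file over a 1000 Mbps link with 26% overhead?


Effective throughput = 1000 * (1 - 26/100) = 740 Mbps
File size in Mb = 213 * 8 = 1704 Mb
Time = 1704 / 740
Time = 2.3027 seconds


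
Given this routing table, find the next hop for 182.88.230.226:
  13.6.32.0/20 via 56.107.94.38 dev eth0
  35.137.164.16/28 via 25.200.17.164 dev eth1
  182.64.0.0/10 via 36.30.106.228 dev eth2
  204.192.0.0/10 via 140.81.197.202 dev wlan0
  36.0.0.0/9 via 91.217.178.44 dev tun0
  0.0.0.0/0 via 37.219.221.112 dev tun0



Longest prefix match for 182.88.230.226:
  /20 13.6.32.0: no
  /28 35.137.164.16: no
  /10 182.64.0.0: MATCH
  /10 204.192.0.0: no
  /9 36.0.0.0: no
  /0 0.0.0.0: MATCH
Selected: next-hop 36.30.106.228 via eth2 (matched /10)


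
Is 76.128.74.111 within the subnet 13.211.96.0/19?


Subnet network: 13.211.96.0
Test IP AND mask: 76.128.64.0
No, 76.128.74.111 is not in 13.211.96.0/19


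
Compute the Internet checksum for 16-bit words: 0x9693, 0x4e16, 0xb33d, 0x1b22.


Sum all words (with carry folding):
+ 0x9693 = 0x9693
+ 0x4e16 = 0xe4a9
+ 0xb33d = 0x97e7
+ 0x1b22 = 0xb309
One's complement: ~0xb309
Checksum = 0x4cf6


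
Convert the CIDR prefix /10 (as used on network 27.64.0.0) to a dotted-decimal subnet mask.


/10 means 10 network bits, 22 host bits
Binary: 11111111110000000000000000000000
Mask: 255.192.0.0


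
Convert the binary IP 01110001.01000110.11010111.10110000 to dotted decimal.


01110001 = 113
01000110 = 70
11010111 = 215
10110000 = 176
IP: 113.70.215.176


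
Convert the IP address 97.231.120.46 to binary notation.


97 = 01100001
231 = 11100111
120 = 01111000
46 = 00101110
Binary: 01100001.11100111.01111000.00101110


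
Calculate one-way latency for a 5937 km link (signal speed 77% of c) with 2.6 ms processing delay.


Speed = 0.77 * 3e5 km/s = 231000 km/s
Propagation delay = 5937 / 231000 = 0.0257 s = 25.7013 ms
Processing delay = 2.6 ms
Total one-way latency = 28.3013 ms


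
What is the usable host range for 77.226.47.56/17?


Network: 77.226.0.0
Broadcast: 77.226.127.255
First usable = network + 1
Last usable = broadcast - 1
Range: 77.226.0.1 to 77.226.127.254


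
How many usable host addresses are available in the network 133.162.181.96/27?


Host bits = 32 - 27 = 5
Total addresses = 2^5 = 32
Usable = total - 2 (network and broadcast)
Usable hosts: 30


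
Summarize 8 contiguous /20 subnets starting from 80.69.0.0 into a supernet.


Original prefix: /20
Number of subnets: 8 = 2^3
New prefix = 20 - 3 = 17
Supernet: 80.69.0.0/17


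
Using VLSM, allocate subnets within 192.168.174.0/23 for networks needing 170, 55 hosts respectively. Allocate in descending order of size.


170 hosts -> /24 (254 usable): 192.168.174.0/24
55 hosts -> /26 (62 usable): 192.168.175.0/26
Allocation: 192.168.174.0/24 (170 hosts, 254 usable); 192.168.175.0/26 (55 hosts, 62 usable)


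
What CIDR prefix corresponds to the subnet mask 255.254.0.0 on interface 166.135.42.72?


Binary: 11111111.11111110.00000000.00000000
Count leading 1s
Prefix: /15


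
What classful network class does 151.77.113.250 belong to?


First octet: 151
Binary: 10010111
10xxxxxx -> Class B (128-191)
Class B, default mask 255.255.0.0 (/16)


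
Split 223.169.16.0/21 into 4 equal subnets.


New prefix = 21 + 2 = 23
Each subnet has 512 addresses
  223.169.16.0/23
  223.169.18.0/23
  223.169.20.0/23
  223.169.22.0/23
Subnets: 223.169.16.0/23, 223.169.18.0/23, 223.169.20.0/23, 223.169.22.0/23


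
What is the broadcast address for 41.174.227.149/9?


Network: 41.128.0.0/9
Host bits = 23
Set all host bits to 1:
Broadcast: 41.255.255.255


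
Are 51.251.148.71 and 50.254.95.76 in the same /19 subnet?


Mask: 255.255.224.0
51.251.148.71 AND mask = 51.251.128.0
50.254.95.76 AND mask = 50.254.64.0
No, different subnets (51.251.128.0 vs 50.254.64.0)


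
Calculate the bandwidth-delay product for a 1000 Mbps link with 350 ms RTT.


BDP = bandwidth * RTT
= 1000 Mbps * 350 ms
= 1000 * 1e6 * 350 / 1000 bits
= 350000000 bits
= 43750000 bytes
= 42724.6094 KB
BDP = 350000000 bits (43750000 bytes)


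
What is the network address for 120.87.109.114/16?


IP:   01111000.01010111.01101101.01110010
Mask: 11111111.11111111.00000000.00000000
AND operation:
Net:  01111000.01010111.00000000.00000000
Network: 120.87.0.0/16


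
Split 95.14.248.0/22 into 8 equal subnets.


New prefix = 22 + 3 = 25
Each subnet has 128 addresses
  95.14.248.0/25
  95.14.248.128/25
  95.14.249.0/25
  95.14.249.128/25
  95.14.250.0/25
  95.14.250.128/25
  95.14.251.0/25
  95.14.251.128/25
Subnets: 95.14.248.0/25, 95.14.248.128/25, 95.14.249.0/25, 95.14.249.128/25, 95.14.250.0/25, 95.14.250.128/25, 95.14.251.0/25, 95.14.251.128/25


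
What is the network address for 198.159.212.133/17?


IP:   11000110.10011111.11010100.10000101
Mask: 11111111.11111111.10000000.00000000
AND operation:
Net:  11000110.10011111.10000000.00000000
Network: 198.159.128.0/17


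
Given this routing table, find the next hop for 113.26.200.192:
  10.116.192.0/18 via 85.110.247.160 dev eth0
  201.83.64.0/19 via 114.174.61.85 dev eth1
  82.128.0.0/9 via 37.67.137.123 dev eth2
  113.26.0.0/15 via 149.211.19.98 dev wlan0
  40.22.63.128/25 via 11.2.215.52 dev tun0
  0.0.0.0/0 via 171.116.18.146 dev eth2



Longest prefix match for 113.26.200.192:
  /18 10.116.192.0: no
  /19 201.83.64.0: no
  /9 82.128.0.0: no
  /15 113.26.0.0: MATCH
  /25 40.22.63.128: no
  /0 0.0.0.0: MATCH
Selected: next-hop 149.211.19.98 via wlan0 (matched /15)


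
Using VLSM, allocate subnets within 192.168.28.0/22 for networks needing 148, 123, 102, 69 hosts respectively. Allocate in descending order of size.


148 hosts -> /24 (254 usable): 192.168.28.0/24
123 hosts -> /25 (126 usable): 192.168.29.0/25
102 hosts -> /25 (126 usable): 192.168.29.128/25
69 hosts -> /25 (126 usable): 192.168.30.0/25
Allocation: 192.168.28.0/24 (148 hosts, 254 usable); 192.168.29.0/25 (123 hosts, 126 usable); 192.168.29.128/25 (102 hosts, 126 usable); 192.168.30.0/25 (69 hosts, 126 usable)


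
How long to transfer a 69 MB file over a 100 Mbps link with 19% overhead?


Effective throughput = 100 * (1 - 19/100) = 81 Mbps
File size in Mb = 69 * 8 = 552 Mb
Time = 552 / 81
Time = 6.8148 seconds


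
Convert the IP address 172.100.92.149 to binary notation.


172 = 10101100
100 = 01100100
92 = 01011100
149 = 10010101
Binary: 10101100.01100100.01011100.10010101


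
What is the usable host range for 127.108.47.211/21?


Network: 127.108.40.0
Broadcast: 127.108.47.255
First usable = network + 1
Last usable = broadcast - 1
Range: 127.108.40.1 to 127.108.47.254


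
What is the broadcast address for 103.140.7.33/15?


Network: 103.140.0.0/15
Host bits = 17
Set all host bits to 1:
Broadcast: 103.141.255.255


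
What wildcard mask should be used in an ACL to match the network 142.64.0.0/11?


Subnet mask: 255.224.0.0
Wildcard = 255.255.255.255 - subnet mask
255 - 255 = 0
255 - 224 = 31
255 - 0 = 255
255 - 0 = 255
Wildcard: 0.31.255.255


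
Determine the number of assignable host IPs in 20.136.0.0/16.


Host bits = 32 - 16 = 16
Total addresses = 2^16 = 65536
Usable = total - 2 (network and broadcast)
Usable hosts: 65534


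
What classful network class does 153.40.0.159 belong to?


First octet: 153
Binary: 10011001
10xxxxxx -> Class B (128-191)
Class B, default mask 255.255.0.0 (/16)


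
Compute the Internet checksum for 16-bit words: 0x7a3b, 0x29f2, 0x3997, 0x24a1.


Sum all words (with carry folding):
+ 0x7a3b = 0x7a3b
+ 0x29f2 = 0xa42d
+ 0x3997 = 0xddc4
+ 0x24a1 = 0x0266
One's complement: ~0x0266
Checksum = 0xfd99


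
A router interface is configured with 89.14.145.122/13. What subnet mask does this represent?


/13 means 13 network bits, 19 host bits
Binary: 11111111111110000000000000000000
Mask: 255.248.0.0


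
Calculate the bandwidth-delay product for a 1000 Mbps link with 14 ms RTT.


BDP = bandwidth * RTT
= 1000 Mbps * 14 ms
= 1000 * 1e6 * 14 / 1000 bits
= 14000000 bits
= 1750000 bytes
= 1708.9844 KB
BDP = 14000000 bits (1750000 bytes)


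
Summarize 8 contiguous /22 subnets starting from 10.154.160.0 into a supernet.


Original prefix: /22
Number of subnets: 8 = 2^3
New prefix = 22 - 3 = 19
Supernet: 10.154.160.0/19


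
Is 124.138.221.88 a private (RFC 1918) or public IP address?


RFC 1918 private ranges:
  10.0.0.0/8 (10.0.0.0 - 10.255.255.255)
  172.16.0.0/12 (172.16.0.0 - 172.31.255.255)
  192.168.0.0/16 (192.168.0.0 - 192.168.255.255)
Public (not in any RFC 1918 range)


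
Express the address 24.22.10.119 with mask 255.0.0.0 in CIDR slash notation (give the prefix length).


Binary: 11111111.00000000.00000000.00000000
Count leading 1s
Prefix: /8


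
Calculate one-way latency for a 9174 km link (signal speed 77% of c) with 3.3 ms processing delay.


Speed = 0.77 * 3e5 km/s = 231000 km/s
Propagation delay = 9174 / 231000 = 0.0397 s = 39.7143 ms
Processing delay = 3.3 ms
Total one-way latency = 43.0143 ms


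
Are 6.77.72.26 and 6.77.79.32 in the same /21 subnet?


Mask: 255.255.248.0
6.77.72.26 AND mask = 6.77.72.0
6.77.79.32 AND mask = 6.77.72.0
Yes, same subnet (6.77.72.0)


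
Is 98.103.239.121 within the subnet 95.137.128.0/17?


Subnet network: 95.137.128.0
Test IP AND mask: 98.103.128.0
No, 98.103.239.121 is not in 95.137.128.0/17


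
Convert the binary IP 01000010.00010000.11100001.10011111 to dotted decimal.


01000010 = 66
00010000 = 16
11100001 = 225
10011111 = 159
IP: 66.16.225.159


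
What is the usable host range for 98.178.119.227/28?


Network: 98.178.119.224
Broadcast: 98.178.119.239
First usable = network + 1
Last usable = broadcast - 1
Range: 98.178.119.225 to 98.178.119.238


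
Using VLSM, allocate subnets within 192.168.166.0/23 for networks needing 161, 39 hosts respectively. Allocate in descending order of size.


161 hosts -> /24 (254 usable): 192.168.166.0/24
39 hosts -> /26 (62 usable): 192.168.167.0/26
Allocation: 192.168.166.0/24 (161 hosts, 254 usable); 192.168.167.0/26 (39 hosts, 62 usable)


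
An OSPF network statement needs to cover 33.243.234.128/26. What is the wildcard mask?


Subnet mask: 255.255.255.192
Wildcard = 255.255.255.255 - subnet mask
255 - 255 = 0
255 - 255 = 0
255 - 255 = 0
255 - 192 = 63
Wildcard: 0.0.0.63


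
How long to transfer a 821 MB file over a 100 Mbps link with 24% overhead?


Effective throughput = 100 * (1 - 24/100) = 76 Mbps
File size in Mb = 821 * 8 = 6568 Mb
Time = 6568 / 76
Time = 86.4211 seconds


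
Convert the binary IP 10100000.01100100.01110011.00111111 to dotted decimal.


10100000 = 160
01100100 = 100
01110011 = 115
00111111 = 63
IP: 160.100.115.63


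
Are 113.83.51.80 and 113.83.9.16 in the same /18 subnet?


Mask: 255.255.192.0
113.83.51.80 AND mask = 113.83.0.0
113.83.9.16 AND mask = 113.83.0.0
Yes, same subnet (113.83.0.0)


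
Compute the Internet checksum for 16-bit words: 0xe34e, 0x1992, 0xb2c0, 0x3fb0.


Sum all words (with carry folding):
+ 0xe34e = 0xe34e
+ 0x1992 = 0xfce0
+ 0xb2c0 = 0xafa1
+ 0x3fb0 = 0xef51
One's complement: ~0xef51
Checksum = 0x10ae


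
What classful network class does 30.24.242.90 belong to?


First octet: 30
Binary: 00011110
0xxxxxxx -> Class A (1-126)
Class A, default mask 255.0.0.0 (/8)


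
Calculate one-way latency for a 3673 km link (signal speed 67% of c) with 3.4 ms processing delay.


Speed = 0.67 * 3e5 km/s = 201000 km/s
Propagation delay = 3673 / 201000 = 0.0183 s = 18.2736 ms
Processing delay = 3.4 ms
Total one-way latency = 21.6736 ms


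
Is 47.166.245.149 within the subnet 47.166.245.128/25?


Subnet network: 47.166.245.128
Test IP AND mask: 47.166.245.128
Yes, 47.166.245.149 is in 47.166.245.128/25


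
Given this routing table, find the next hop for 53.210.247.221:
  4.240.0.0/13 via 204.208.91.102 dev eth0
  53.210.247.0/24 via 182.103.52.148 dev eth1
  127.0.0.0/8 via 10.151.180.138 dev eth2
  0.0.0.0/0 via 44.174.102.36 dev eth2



Longest prefix match for 53.210.247.221:
  /13 4.240.0.0: no
  /24 53.210.247.0: MATCH
  /8 127.0.0.0: no
  /0 0.0.0.0: MATCH
Selected: next-hop 182.103.52.148 via eth1 (matched /24)


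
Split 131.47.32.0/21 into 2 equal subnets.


New prefix = 21 + 1 = 22
Each subnet has 1024 addresses
  131.47.32.0/22
  131.47.36.0/22
Subnets: 131.47.32.0/22, 131.47.36.0/22


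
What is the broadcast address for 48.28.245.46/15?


Network: 48.28.0.0/15
Host bits = 17
Set all host bits to 1:
Broadcast: 48.29.255.255


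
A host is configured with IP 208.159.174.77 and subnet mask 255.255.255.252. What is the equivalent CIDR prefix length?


Binary: 11111111.11111111.11111111.11111100
Count leading 1s
Prefix: /30


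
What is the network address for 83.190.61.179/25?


IP:   01010011.10111110.00111101.10110011
Mask: 11111111.11111111.11111111.10000000
AND operation:
Net:  01010011.10111110.00111101.10000000
Network: 83.190.61.128/25


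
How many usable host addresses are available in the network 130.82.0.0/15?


Host bits = 32 - 15 = 17
Total addresses = 2^17 = 131072
Usable = total - 2 (network and broadcast)
Usable hosts: 131070


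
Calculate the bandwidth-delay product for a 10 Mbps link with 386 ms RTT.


BDP = bandwidth * RTT
= 10 Mbps * 386 ms
= 10 * 1e6 * 386 / 1000 bits
= 3860000 bits
= 482500 bytes
= 471.1914 KB
BDP = 3860000 bits (482500 bytes)


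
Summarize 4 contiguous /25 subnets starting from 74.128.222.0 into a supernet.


Original prefix: /25
Number of subnets: 4 = 2^2
New prefix = 25 - 2 = 23
Supernet: 74.128.222.0/23


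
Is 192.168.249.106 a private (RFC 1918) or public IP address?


RFC 1918 private ranges:
  10.0.0.0/8 (10.0.0.0 - 10.255.255.255)
  172.16.0.0/12 (172.16.0.0 - 172.31.255.255)
  192.168.0.0/16 (192.168.0.0 - 192.168.255.255)
Private (in 192.168.0.0/16)


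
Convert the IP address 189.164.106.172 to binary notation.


189 = 10111101
164 = 10100100
106 = 01101010
172 = 10101100
Binary: 10111101.10100100.01101010.10101100


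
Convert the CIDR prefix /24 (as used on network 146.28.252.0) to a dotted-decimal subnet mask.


/24 means 24 network bits, 8 host bits
Binary: 11111111111111111111111100000000
Mask: 255.255.255.0


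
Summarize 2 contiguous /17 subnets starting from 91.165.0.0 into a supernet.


Original prefix: /17
Number of subnets: 2 = 2^1
New prefix = 17 - 1 = 16
Supernet: 91.165.0.0/16


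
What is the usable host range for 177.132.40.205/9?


Network: 177.128.0.0
Broadcast: 177.255.255.255
First usable = network + 1
Last usable = broadcast - 1
Range: 177.128.0.1 to 177.255.255.254


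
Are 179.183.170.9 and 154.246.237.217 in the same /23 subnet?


Mask: 255.255.254.0
179.183.170.9 AND mask = 179.183.170.0
154.246.237.217 AND mask = 154.246.236.0
No, different subnets (179.183.170.0 vs 154.246.236.0)


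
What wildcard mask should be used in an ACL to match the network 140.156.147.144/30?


Subnet mask: 255.255.255.252
Wildcard = 255.255.255.255 - subnet mask
255 - 255 = 0
255 - 255 = 0
255 - 255 = 0
255 - 252 = 3
Wildcard: 0.0.0.3
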